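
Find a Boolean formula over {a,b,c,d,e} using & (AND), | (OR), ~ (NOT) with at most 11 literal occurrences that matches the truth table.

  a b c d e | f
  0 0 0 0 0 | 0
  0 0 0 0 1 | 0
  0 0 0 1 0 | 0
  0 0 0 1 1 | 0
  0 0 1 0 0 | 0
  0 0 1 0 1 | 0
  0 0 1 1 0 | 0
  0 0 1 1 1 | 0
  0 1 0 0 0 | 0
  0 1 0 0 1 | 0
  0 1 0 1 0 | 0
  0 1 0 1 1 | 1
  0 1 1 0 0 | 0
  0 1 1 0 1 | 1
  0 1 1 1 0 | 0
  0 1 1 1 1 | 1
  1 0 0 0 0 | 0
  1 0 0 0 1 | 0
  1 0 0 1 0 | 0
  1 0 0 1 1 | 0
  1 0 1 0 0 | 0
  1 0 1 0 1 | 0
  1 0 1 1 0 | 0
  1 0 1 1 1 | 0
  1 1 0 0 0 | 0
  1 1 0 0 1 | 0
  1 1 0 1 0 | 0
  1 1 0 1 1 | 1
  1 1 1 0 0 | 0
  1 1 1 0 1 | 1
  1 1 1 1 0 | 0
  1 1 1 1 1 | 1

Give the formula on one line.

((b | (~e & (d | ~a))) & (e & ((d | c) & (e | a))))

  ~e = 10101010101010101010101010101010
  ~a = 11111111111111110000000000000000
  (d | ~a) = 11111111111111110011001100110011
  (~e & (d | ~a)) = 10101010101010100010001000100010
  (b | (~e & (d | ~a))) = 10101010111111110010001011111111
  (d | c) = 00111111001111110011111100111111
  (e | a) = 01010101010101011111111111111111
  ((d | c) & (e | a)) = 00010101000101010011111100111111
  (e & ((d | c) & (e | a))) = 00010101000101010001010100010101
  ((b | (~e & (d | ~a))) & (e & ((d | c) & (e | a)))) = 00000000000101010000000000010101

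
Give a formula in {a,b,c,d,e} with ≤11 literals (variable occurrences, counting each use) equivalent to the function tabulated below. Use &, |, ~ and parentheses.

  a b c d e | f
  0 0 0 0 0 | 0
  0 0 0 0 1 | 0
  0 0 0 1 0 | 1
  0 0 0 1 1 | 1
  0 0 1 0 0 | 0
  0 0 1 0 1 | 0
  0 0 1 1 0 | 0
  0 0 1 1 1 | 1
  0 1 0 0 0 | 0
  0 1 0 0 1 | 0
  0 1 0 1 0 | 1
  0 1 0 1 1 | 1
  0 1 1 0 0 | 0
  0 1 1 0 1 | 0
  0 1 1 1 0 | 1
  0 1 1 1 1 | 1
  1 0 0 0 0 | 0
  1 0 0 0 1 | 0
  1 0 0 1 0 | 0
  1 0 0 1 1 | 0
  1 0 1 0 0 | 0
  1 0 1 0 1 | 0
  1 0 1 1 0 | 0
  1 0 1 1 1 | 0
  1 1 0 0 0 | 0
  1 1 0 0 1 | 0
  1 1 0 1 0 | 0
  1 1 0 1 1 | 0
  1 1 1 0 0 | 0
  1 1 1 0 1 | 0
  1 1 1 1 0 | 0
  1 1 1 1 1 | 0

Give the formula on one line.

(((~c | (e | (~a & ((b | a) & d)))) & ~a) & d)

  ~c = 11110000111100001111000011110000
  ~a = 11111111111111110000000000000000
  (b | a) = 00000000111111111111111111111111
  ((b | a) & d) = 00000000001100110011001100110011
  (~a & ((b | a) & d)) = 00000000001100110000000000000000
  (e | (~a & ((b | a) & d))) = 01010101011101110101010101010101
  (~c | (e | (~a & ((b | a) & d)))) = 11110101111101111111010111110101
  ((~c | (e | (~a & ((b | a) & d)))) & ~a) = 11110101111101110000000000000000
  (((~c | (e | (~a & ((b | a) & d)))) & ~a) & d) = 00110001001100110000000000000000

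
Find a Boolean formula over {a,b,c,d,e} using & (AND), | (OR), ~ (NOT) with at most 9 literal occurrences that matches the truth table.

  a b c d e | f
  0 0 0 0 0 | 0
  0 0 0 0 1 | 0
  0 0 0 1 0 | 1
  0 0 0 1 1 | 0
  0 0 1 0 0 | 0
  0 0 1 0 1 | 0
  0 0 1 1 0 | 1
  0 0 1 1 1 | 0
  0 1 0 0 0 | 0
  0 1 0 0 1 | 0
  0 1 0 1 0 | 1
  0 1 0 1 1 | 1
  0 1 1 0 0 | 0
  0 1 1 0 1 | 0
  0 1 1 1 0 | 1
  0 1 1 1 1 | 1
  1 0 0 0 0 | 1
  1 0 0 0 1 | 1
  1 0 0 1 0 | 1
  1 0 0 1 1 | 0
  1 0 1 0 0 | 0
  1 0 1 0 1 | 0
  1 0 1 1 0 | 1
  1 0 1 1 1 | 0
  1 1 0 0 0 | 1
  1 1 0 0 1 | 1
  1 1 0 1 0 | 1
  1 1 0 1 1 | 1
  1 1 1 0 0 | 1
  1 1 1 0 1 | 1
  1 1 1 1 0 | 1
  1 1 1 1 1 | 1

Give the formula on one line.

  ~d = 11001100110011001100110011001100
  ~c = 11110000111100001111000011110000
  (~d & ~c) = 11000000110000001100000011000000
  ((~d & ~c) | b) = 11000000111111111100000011111111
  (d | a) = 00110011001100111111111111111111
  (((~d & ~c) | b) & (d | a)) = 00000000001100111100000011111111
  ~e = 10101010101010101010101010101010
  (~e & d) = 00100010001000100010001000100010
  ((((~d & ~c) | b) & (d | a)) | (~e & d)) = 00100010001100111110001011111111

((((~d & ~c) | b) & (d | a)) | (~e & d))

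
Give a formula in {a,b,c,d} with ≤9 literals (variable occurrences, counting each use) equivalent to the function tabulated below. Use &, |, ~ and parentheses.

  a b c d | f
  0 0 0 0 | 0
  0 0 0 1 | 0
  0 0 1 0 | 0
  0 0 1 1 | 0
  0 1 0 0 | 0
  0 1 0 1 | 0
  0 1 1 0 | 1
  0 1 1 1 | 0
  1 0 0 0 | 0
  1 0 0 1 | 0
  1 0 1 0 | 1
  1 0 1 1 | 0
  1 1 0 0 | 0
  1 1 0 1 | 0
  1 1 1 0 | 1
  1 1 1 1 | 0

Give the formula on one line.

((~c | ~d) & (c & ((~b & a) | (~d & b))))

  ~c = 1100110011001100
  ~d = 1010101010101010
  (~c | ~d) = 1110111011101110
  ~b = 1111000011110000
  (~b & a) = 0000000011110000
  (~d & b) = 0000101000001010
  ((~b & a) | (~d & b)) = 0000101011111010
  (c & ((~b & a) | (~d & b))) = 0000001000110010
  ((~c | ~d) & (c & ((~b & a) | (~d & b)))) = 0000001000100010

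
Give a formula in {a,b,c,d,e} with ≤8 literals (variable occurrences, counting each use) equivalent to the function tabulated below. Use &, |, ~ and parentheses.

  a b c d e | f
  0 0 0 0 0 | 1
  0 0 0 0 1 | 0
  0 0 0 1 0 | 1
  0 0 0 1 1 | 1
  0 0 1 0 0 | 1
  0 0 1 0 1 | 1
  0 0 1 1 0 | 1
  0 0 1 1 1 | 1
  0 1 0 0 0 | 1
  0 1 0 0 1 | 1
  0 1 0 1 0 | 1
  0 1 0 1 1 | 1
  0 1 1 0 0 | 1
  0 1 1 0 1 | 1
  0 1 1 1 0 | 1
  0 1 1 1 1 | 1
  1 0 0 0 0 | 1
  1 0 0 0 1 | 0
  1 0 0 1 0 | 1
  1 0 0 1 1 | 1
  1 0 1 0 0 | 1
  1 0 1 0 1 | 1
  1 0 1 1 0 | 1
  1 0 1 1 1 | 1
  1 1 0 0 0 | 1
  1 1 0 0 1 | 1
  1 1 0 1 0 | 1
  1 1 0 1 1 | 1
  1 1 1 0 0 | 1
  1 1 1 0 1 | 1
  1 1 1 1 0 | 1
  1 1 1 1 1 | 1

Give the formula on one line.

  ~e = 10101010101010101010101010101010
  (c | ~e) = 10101111101011111010111110101111
  (d | e) = 01110111011101110111011101110111
  (b & (d | e)) = 00000000011101110000000001110111
  (d | (b & (d | e))) = 00110011011101110011001101110111
  ((c | ~e) | (d | (b & (d | e)))) = 10111111111111111011111111111111

((c | ~e) | (d | (b & (d | e))))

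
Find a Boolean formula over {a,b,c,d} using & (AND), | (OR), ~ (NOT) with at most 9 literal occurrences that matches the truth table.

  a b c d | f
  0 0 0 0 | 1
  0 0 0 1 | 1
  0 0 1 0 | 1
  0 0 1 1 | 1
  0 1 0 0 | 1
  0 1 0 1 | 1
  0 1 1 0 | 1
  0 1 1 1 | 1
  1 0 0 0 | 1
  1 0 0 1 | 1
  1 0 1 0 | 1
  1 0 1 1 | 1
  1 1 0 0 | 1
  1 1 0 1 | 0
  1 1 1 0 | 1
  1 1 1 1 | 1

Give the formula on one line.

  ~d = 1010101010101010
  ~b = 1111000011110000
  (~d & ~b) = 1010000010100000
  ~a = 1111111100000000
  ((~d & ~b) | ~a) = 1111111110100000
  (a & ~d) = 0000000010101010
  (c | (a & ~d)) = 0011001110111011
  ((c | (a & ~d)) | ~b) = 1111001111111011
  (((~d & ~b) | ~a) | ((c | (a & ~d)) | ~b)) = 1111111111111011

(((~d & ~b) | ~a) | ((c | (a & ~d)) | ~b))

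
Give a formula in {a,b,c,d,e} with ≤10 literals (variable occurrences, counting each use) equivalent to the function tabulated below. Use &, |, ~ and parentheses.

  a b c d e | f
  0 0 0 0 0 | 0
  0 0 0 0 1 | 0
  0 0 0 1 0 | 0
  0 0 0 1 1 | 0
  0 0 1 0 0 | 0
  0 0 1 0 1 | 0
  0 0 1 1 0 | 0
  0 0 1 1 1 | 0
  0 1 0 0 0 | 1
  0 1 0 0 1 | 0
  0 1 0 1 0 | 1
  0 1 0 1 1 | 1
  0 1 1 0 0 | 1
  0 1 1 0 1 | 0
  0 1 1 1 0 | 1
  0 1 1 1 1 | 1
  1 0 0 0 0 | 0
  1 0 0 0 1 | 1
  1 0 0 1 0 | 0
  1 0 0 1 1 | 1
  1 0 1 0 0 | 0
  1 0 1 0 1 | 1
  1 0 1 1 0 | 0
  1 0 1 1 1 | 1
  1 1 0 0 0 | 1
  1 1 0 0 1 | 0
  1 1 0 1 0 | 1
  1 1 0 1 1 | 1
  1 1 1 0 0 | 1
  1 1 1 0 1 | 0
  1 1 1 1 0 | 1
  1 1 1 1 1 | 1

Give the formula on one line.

(((~b & a) & e) | ((b | (e & a)) & (~e | d)))

  ~b = 11111111000000001111111100000000
  (~b & a) = 00000000000000001111111100000000
  ((~b & a) & e) = 00000000000000000101010100000000
  (e & a) = 00000000000000000101010101010101
  (b | (e & a)) = 00000000111111110101010111111111
  ~e = 10101010101010101010101010101010
  (~e | d) = 10111011101110111011101110111011
  ((b | (e & a)) & (~e | d)) = 00000000101110110001000110111011
  (((~b & a) & e) | ((b | (e & a)) & (~e | d))) = 00000000101110110101010110111011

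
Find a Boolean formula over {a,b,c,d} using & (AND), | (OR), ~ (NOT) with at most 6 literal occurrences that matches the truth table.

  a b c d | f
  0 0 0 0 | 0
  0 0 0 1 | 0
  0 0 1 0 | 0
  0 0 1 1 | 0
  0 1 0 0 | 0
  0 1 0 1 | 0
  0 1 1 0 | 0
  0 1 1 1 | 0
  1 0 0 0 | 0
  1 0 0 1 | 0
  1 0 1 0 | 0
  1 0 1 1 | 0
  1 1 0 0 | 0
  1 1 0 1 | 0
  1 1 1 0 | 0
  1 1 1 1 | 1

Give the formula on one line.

  (c & d) = 0001000100010001
  (a & (c & d)) = 0000000000010001
  (b & (a & (c & d))) = 0000000000000001

(b & (a & (c & d)))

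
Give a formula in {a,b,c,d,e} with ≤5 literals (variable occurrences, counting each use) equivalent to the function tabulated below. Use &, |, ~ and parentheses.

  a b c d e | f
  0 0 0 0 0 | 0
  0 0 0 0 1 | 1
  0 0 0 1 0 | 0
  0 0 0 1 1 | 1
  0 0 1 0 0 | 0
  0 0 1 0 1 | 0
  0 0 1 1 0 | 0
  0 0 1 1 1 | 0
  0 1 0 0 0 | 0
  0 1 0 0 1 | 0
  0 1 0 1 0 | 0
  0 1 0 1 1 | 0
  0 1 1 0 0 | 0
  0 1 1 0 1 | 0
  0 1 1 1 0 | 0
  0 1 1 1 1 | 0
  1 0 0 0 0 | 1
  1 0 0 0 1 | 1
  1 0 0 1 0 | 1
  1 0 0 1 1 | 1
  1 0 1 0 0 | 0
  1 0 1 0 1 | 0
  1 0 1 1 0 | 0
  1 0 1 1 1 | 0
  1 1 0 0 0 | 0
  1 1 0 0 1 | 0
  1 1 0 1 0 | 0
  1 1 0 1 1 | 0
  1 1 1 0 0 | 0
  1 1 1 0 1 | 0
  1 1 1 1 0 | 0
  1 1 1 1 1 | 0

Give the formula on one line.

(~c & (~b & (b | (a | e))))

  ~c = 11110000111100001111000011110000
  ~b = 11111111000000001111111100000000
  (a | e) = 01010101010101011111111111111111
  (b | (a | e)) = 01010101111111111111111111111111
  (~b & (b | (a | e))) = 01010101000000001111111100000000
  (~c & (~b & (b | (a | e)))) = 01010000000000001111000000000000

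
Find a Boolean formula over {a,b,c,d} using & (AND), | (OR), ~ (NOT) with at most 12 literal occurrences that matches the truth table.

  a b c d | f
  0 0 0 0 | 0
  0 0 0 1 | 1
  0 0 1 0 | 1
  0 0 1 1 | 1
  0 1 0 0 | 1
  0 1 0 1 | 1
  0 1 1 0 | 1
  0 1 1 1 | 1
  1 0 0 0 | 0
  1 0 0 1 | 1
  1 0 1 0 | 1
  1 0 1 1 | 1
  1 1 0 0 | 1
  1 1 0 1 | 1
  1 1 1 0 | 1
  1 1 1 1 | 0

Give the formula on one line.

  ~c = 1100110011001100
  (b & ~c) = 0000110000001100
  (b | c) = 0011111100111111
  ~d = 1010101010101010
  ((b | c) & ~d) = 0010101000101010
  ((b & ~c) | ((b | c) & ~d)) = 0010111000101110
  ~a = 1111111100000000
  (~a & d) = 0101010100000000
  ~b = 1111000011110000
  (d & ~b) = 0101000001010000
  ((~a & d) | (d & ~b)) = 0101010101010000
  (((b & ~c) | ((b | c) & ~d)) | ((~a & d) | (d & ~b))) = 0111111101111110

(((b & ~c) | ((b | c) & ~d)) | ((~a & d) | (d & ~b)))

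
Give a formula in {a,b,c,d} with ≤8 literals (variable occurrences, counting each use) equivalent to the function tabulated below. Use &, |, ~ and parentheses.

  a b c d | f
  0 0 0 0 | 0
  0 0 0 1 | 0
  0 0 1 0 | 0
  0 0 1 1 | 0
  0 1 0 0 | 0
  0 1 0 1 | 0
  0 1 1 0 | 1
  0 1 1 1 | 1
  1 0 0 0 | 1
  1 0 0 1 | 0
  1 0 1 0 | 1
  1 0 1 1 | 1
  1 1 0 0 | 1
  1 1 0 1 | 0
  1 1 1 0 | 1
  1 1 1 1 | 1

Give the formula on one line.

(((c & b) | a) & (~d | c))

  (c & b) = 0000001100000011
  ((c & b) | a) = 0000001111111111
  ~d = 1010101010101010
  (~d | c) = 1011101110111011
  (((c & b) | a) & (~d | c)) = 0000001110111011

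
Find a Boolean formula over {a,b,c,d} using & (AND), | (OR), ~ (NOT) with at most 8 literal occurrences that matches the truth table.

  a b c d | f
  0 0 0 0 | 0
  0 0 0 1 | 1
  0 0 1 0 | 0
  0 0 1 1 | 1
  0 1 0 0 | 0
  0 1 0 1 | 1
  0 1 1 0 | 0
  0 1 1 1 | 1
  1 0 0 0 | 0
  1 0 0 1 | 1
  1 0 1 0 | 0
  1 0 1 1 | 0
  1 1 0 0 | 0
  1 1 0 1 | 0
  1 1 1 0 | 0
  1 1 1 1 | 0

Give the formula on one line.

(((d & (~c | b)) & ~b) | (~a & d))

  ~c = 1100110011001100
  (~c | b) = 1100111111001111
  (d & (~c | b)) = 0100010101000101
  ~b = 1111000011110000
  ((d & (~c | b)) & ~b) = 0100000001000000
  ~a = 1111111100000000
  (~a & d) = 0101010100000000
  (((d & (~c | b)) & ~b) | (~a & d)) = 0101010101000000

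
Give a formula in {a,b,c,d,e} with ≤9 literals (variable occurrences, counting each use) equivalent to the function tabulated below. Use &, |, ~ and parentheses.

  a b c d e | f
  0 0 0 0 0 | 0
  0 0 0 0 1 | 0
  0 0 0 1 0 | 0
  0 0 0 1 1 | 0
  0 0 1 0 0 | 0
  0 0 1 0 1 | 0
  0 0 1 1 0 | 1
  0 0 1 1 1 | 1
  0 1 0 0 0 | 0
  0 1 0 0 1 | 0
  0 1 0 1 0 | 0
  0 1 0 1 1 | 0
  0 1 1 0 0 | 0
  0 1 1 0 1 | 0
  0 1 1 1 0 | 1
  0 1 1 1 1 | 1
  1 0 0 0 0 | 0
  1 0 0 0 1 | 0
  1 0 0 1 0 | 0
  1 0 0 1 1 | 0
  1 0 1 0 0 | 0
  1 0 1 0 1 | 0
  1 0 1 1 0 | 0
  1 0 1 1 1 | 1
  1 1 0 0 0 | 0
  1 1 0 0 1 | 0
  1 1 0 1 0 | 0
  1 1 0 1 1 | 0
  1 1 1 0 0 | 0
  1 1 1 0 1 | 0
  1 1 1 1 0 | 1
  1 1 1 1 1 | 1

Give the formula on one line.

  ~a = 11111111111111110000000000000000
  (~a | b) = 11111111111111110000000011111111
  (e & a) = 00000000000000000101010101010101
  ((~a | b) | (e & a)) = 11111111111111110101010111111111
  (c & d) = 00000011000000110000001100000011
  (((~a | b) | (e & a)) & (c & d)) = 00000011000000110000000100000011

(((~a | b) | (e & a)) & (c & d))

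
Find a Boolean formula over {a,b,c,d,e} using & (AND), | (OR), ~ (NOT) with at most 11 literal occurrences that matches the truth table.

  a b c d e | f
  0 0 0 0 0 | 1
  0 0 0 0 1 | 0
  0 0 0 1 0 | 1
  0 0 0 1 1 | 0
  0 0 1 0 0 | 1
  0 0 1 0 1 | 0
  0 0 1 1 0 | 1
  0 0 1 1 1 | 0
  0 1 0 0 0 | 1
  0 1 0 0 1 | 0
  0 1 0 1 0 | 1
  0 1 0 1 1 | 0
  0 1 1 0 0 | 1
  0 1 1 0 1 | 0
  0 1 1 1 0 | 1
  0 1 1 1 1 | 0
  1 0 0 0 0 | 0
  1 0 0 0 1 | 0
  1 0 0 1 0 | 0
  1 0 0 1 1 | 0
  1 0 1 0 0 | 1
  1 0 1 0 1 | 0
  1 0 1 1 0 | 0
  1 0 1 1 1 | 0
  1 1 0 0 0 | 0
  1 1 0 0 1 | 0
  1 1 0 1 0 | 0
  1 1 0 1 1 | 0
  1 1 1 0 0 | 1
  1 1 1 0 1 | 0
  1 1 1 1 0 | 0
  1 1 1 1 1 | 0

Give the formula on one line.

  ~e = 10101010101010101010101010101010
  ~a = 11111111111111110000000000000000
  ~c = 11110000111100001111000011110000
  (~c | ~e) = 11111010111110101111101011111010
  (~a & (~c | ~e)) = 11111010111110100000000000000000
  ~d = 11001100110011001100110011001100
  (~a | ~d) = 11111111111111111100110011001100
  (~e & ~c) = 10100000101000001010000010100000
  ((~a | ~d) | (~e & ~c)) = 11111111111111111110110011101100
  (c & ((~a | ~d) | (~e & ~c))) = 00001111000011110000110000001100
  ((~a & (~c | ~e)) | (c & ((~a | ~d) | (~e & ~c)))) = 11111111111111110000110000001100
  (~e & ((~a & (~c | ~e)) | (c & ((~a | ~d) | (~e & ~c))))) = 10101010101010100000100000001000

(~e & ((~a & (~c | ~e)) | (c & ((~a | ~d) | (~e & ~c)))))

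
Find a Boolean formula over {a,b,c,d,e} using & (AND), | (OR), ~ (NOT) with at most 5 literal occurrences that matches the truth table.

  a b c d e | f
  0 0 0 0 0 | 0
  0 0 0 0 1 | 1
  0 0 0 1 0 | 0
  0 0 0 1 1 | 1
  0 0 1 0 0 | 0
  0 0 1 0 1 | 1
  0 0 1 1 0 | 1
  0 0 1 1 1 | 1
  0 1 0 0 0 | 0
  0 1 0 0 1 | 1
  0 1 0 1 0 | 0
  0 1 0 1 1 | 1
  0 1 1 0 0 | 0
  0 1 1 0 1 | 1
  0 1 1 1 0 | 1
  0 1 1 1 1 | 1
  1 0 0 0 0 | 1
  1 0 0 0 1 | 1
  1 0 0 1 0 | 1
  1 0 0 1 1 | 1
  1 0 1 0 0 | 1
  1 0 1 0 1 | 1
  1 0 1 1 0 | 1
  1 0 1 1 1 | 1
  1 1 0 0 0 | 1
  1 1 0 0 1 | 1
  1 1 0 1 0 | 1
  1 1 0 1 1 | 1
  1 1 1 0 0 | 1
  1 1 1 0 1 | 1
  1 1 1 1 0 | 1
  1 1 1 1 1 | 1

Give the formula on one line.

  ~e = 10101010101010101010101010101010
  (c & d) = 00000011000000110000001100000011
  (~e & (c & d)) = 00000010000000100000001000000010
  (e | a) = 01010101010101011111111111111111
  ((~e & (c & d)) | (e | a)) = 01010111010101111111111111111111

((~e & (c & d)) | (e | a))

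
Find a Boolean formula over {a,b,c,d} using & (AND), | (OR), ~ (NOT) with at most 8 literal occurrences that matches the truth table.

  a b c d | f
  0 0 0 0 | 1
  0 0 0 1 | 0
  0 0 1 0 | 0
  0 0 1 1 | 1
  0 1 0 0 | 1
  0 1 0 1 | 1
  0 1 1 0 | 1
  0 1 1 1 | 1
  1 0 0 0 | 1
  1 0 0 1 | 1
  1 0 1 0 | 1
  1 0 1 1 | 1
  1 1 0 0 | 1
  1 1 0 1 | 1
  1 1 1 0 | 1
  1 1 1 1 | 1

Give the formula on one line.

((b | (~c & ~d)) | ((b | a) | (c & d)))

  ~c = 1100110011001100
  ~d = 1010101010101010
  (~c & ~d) = 1000100010001000
  (b | (~c & ~d)) = 1000111110001111
  (b | a) = 0000111111111111
  (c & d) = 0001000100010001
  ((b | a) | (c & d)) = 0001111111111111
  ((b | (~c & ~d)) | ((b | a) | (c & d))) = 1001111111111111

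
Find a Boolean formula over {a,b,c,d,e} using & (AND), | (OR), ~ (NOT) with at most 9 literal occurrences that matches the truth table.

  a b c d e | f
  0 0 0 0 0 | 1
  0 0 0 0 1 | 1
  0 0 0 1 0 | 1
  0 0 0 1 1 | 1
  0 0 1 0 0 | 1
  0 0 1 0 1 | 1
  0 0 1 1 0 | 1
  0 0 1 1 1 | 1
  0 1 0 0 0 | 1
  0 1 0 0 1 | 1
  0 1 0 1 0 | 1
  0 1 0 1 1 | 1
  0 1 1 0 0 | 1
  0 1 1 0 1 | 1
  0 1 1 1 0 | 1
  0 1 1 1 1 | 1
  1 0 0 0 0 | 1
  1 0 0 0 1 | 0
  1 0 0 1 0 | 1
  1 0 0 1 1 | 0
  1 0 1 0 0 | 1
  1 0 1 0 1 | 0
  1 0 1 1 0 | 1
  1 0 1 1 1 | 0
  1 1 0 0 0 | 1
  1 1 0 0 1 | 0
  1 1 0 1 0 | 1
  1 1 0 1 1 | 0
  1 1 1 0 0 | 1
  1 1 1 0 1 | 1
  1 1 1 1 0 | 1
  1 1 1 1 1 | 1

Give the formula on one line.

  ~e = 10101010101010101010101010101010
  ~a = 11111111111111110000000000000000
  (~a | c) = 11111111111111110000111100001111
  (e & (~a | c)) = 01010101010101010000010100000101
  (~e | (e & (~a | c))) = 11111111111111111010111110101111
  ~b = 11111111000000001111111100000000
  (~b & ~a) = 11111111000000000000000000000000
  (b | (~b & ~a)) = 11111111111111110000000011111111
  ((~e | (e & (~a | c))) & (b | (~b & ~a))) = 11111111111111110000000010101111
  (((~e | (e & (~a | c))) & (b | (~b & ~a))) | ~e) = 11111111111111111010101010101111

(((~e | (e & (~a | c))) & (b | (~b & ~a))) | ~e)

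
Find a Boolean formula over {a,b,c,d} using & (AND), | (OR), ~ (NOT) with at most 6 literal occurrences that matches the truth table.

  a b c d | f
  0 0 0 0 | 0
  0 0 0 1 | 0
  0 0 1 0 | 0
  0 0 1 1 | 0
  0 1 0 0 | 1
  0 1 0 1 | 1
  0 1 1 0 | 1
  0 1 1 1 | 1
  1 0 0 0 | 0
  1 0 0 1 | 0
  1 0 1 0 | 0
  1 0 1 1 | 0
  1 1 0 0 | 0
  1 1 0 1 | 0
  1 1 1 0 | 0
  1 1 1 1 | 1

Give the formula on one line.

((((~b | c) | ~a) & b) & (~a | d))

  ~b = 1111000011110000
  (~b | c) = 1111001111110011
  ~a = 1111111100000000
  ((~b | c) | ~a) = 1111111111110011
  (((~b | c) | ~a) & b) = 0000111100000011
  (~a | d) = 1111111101010101
  ((((~b | c) | ~a) & b) & (~a | d)) = 0000111100000001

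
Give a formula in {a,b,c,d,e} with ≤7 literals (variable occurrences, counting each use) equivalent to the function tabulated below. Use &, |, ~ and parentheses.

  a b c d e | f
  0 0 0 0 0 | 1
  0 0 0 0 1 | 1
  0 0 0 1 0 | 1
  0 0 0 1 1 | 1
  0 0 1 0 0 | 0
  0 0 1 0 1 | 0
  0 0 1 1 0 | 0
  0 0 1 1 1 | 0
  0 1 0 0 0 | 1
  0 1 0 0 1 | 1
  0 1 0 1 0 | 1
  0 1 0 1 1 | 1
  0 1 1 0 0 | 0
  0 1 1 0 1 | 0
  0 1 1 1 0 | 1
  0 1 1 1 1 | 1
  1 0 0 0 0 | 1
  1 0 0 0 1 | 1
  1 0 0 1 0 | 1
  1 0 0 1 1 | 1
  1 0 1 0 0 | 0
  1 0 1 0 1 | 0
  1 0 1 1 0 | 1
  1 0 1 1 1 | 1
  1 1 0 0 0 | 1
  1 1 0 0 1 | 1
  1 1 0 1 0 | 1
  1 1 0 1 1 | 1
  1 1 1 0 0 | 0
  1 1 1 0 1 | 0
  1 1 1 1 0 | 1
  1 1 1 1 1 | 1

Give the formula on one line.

  (c & d) = 00000011000000110000001100000011
  ~c = 11110000111100001111000011110000
  (b | ~c) = 11110000111111111111000011111111
  ((b | ~c) | a) = 11110000111111111111111111111111
  ((c & d) & ((b | ~c) | a)) = 00000000000000110000001100000011
  (((c & d) & ((b | ~c) | a)) | ~c) = 11110000111100111111001111110011

(((c & d) & ((b | ~c) | a)) | ~c)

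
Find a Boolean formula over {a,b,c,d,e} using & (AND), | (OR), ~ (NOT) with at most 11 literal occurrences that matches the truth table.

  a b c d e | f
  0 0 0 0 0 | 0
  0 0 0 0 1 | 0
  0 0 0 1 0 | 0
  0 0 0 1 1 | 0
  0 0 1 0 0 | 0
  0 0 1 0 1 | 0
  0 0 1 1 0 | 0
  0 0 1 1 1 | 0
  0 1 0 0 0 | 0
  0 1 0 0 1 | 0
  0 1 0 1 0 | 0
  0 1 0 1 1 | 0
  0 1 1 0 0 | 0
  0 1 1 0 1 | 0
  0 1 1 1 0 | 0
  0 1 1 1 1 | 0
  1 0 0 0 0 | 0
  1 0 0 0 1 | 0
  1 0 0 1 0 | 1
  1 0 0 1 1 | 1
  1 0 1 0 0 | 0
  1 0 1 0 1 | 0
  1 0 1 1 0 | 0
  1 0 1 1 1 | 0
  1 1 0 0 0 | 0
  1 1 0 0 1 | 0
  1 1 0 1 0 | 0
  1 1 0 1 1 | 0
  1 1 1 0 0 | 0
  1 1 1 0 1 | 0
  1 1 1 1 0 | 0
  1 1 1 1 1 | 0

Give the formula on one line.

  ~b = 11111111000000001111111100000000
  (d & ~b) = 00110011000000000011001100000000
  (e | (d & ~b)) = 01110111010101010111011101010101
  ~c = 11110000111100001111000011110000
  (~c & a) = 00000000000000001111000011110000
  ~d = 11001100110011001100110011001100
  (~b | ~d) = 11111111110011001111111111001100
  ((~c & a) & (~b | ~d)) = 00000000000000001111000011000000
  ((e | (d & ~b)) & ((~c & a) & (~b | ~d))) = 00000000000000000111000001000000
  (((e | (d & ~b)) & ((~c & a) & (~b | ~d))) & (d & ~b)) = 00000000000000000011000000000000

(((e | (d & ~b)) & ((~c & a) & (~b | ~d))) & (d & ~b))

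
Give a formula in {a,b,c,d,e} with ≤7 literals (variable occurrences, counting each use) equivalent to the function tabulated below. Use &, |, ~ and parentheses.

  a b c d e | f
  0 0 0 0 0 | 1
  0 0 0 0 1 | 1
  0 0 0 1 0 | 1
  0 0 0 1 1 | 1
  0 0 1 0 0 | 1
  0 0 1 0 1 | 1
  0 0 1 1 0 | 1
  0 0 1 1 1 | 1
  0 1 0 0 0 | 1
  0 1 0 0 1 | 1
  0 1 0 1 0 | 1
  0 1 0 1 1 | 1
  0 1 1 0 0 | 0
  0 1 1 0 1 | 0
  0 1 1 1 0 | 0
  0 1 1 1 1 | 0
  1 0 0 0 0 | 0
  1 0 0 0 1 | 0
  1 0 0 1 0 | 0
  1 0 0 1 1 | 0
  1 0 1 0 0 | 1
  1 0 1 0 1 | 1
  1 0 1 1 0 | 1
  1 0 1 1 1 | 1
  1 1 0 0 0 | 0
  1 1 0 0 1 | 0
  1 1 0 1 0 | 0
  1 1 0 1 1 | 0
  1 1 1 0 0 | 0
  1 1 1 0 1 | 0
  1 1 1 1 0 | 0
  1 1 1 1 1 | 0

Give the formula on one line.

((~c | ~b) & (~a | (c | (~a & d))))

  ~c = 11110000111100001111000011110000
  ~b = 11111111000000001111111100000000
  (~c | ~b) = 11111111111100001111111111110000
  ~a = 11111111111111110000000000000000
  (~a & d) = 00110011001100110000000000000000
  (c | (~a & d)) = 00111111001111110000111100001111
  (~a | (c | (~a & d))) = 11111111111111110000111100001111
  ((~c | ~b) & (~a | (c | (~a & d)))) = 11111111111100000000111100000000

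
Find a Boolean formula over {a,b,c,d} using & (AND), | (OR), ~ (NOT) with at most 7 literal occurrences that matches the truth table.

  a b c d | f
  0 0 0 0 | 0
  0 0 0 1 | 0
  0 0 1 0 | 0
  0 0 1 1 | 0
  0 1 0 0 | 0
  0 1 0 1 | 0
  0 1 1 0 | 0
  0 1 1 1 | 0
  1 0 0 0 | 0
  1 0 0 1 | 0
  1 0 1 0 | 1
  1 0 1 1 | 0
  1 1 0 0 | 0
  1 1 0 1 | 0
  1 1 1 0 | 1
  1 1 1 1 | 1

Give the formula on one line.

  ~a = 1111111100000000
  ~d = 1010101010101010
  (b & a) = 0000000000001111
  (~d | (b & a)) = 1010101010101111
  (~a | (~d | (b & a))) = 1111111110101111
  ((~a | (~d | (b & a))) & a) = 0000000010101111
  (((~a | (~d | (b & a))) & a) & c) = 0000000000100011

(((~a | (~d | (b & a))) & a) & c)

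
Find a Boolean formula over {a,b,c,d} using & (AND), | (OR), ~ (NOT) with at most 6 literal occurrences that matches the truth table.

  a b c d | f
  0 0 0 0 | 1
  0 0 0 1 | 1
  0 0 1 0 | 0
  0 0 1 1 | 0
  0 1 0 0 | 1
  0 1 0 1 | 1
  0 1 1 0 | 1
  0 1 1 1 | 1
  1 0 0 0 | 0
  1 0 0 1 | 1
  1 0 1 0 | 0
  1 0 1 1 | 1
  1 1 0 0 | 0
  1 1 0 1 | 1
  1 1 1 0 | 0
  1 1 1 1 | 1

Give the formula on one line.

  ~a = 1111111100000000
  ~c = 1100110011001100
  (b | ~c) = 1100111111001111
  (~a & (b | ~c)) = 1100111100000000
  (d | ~a) = 1111111101010101
  ((d | ~a) & a) = 0000000001010101
  ((~a & (b | ~c)) | ((d | ~a) & a)) = 1100111101010101

((~a & (b | ~c)) | ((d | ~a) & a))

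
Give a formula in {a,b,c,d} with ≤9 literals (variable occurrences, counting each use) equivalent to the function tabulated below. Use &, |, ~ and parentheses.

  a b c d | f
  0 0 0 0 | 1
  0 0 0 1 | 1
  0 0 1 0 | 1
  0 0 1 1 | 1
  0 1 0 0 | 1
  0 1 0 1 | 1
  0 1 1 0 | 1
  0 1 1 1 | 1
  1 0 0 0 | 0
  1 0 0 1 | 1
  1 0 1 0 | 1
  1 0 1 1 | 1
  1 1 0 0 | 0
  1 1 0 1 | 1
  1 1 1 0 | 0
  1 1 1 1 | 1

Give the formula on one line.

  ~a = 1111111100000000
  ~b = 1111000011110000
  (~a | ~b) = 1111111111110000
  ((~a | ~b) & c) = 0011001100110000
  (d | ((~a | ~b) & c)) = 0111011101110101
  (~a | d) = 1111111101010101
  ((d | ((~a | ~b) & c)) | (~a | d)) = 1111111101110101

((d | ((~a | ~b) & c)) | (~a | d))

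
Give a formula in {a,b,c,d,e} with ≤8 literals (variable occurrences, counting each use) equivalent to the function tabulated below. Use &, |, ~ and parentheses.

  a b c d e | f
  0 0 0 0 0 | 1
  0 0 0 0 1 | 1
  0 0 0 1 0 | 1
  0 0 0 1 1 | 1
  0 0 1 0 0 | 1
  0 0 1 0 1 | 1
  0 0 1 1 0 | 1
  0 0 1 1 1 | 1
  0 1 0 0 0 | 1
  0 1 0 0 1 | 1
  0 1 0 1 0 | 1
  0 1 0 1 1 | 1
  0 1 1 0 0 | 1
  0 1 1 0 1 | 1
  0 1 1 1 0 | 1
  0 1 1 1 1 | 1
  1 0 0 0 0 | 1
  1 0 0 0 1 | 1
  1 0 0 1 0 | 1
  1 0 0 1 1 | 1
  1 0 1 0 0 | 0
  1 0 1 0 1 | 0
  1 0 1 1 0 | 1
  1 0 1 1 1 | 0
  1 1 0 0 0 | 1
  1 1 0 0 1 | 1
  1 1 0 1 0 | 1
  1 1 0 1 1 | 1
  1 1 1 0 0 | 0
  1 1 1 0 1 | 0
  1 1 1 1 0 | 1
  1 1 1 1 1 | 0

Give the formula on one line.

  ~c = 11110000111100001111000011110000
  ~a = 11111111111111110000000000000000
  ~e = 10101010101010101010101010101010
  (~e | ~c) = 11111010111110101111101011111010
  (~c & e) = 01010000010100000101000001010000
  ((~c & e) | d) = 01110011011100110111001101110011
  (~a | ((~c & e) | d)) = 11111111111111110111001101110011
  ((~e | ~c) & (~a | ((~c & e) | d))) = 11111010111110100111001001110010
  (~a | ((~e | ~c) & (~a | ((~c & e) | d)))) = 11111111111111110111001001110010
  (~c | (~a | ((~e | ~c) & (~a | ((~c & e) | d))))) = 11111111111111111111001011110010

(~c | (~a | ((~e | ~c) & (~a | ((~c & e) | d)))))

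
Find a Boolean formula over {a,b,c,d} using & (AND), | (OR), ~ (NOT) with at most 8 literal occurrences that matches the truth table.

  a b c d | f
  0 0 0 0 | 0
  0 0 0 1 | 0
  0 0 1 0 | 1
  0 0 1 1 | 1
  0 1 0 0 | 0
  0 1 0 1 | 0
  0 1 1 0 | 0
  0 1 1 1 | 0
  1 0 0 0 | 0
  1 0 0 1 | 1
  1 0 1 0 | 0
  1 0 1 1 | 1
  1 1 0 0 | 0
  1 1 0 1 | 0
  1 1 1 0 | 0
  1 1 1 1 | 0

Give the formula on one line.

  ~b = 1111000011110000
  (a | c) = 0011001111111111
  (~b & (a | c)) = 0011000011110000
  ~a = 1111111100000000
  (~b | c) = 1111001111110011
  ((~b | c) & d) = 0101000101010001
  (~a | ((~b | c) & d)) = 1111111101010001
  ((~b & (a | c)) & (~a | ((~b | c) & d))) = 0011000001010000

((~b & (a | c)) & (~a | ((~b | c) & d)))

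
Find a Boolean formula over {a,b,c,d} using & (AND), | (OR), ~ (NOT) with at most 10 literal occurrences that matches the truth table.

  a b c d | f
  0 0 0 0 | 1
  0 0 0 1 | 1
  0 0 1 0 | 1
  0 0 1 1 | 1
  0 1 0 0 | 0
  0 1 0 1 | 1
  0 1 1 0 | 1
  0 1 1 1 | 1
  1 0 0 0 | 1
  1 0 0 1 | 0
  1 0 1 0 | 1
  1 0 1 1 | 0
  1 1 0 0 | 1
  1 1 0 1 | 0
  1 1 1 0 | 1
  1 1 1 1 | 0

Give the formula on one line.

((~d | ~a) & (((a | c) | (b & d)) | ~b))

  ~d = 1010101010101010
  ~a = 1111111100000000
  (~d | ~a) = 1111111110101010
  (a | c) = 0011001111111111
  (b & d) = 0000010100000101
  ((a | c) | (b & d)) = 0011011111111111
  ~b = 1111000011110000
  (((a | c) | (b & d)) | ~b) = 1111011111111111
  ((~d | ~a) & (((a | c) | (b & d)) | ~b)) = 1111011110101010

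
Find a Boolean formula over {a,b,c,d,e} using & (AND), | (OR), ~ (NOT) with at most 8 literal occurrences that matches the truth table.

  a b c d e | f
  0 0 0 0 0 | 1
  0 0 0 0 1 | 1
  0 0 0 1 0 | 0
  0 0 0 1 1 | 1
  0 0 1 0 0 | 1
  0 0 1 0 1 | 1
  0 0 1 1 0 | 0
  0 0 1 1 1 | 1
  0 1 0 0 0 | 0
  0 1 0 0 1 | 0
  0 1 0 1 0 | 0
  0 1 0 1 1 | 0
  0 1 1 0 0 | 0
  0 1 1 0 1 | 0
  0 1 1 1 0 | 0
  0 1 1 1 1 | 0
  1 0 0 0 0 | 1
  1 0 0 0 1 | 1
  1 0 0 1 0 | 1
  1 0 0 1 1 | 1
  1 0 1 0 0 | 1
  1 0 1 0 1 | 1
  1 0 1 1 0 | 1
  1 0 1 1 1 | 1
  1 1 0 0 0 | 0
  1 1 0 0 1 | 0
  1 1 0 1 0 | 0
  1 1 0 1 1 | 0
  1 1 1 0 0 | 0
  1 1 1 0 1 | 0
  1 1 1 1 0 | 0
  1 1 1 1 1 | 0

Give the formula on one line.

  ~b = 11111111000000001111111100000000
  ~d = 11001100110011001100110011001100
  (e | ~d) = 11011101110111011101110111011101
  ~e = 10101010101010101010101010101010
  (a & ~e) = 00000000000000001010101010101010
  ((e | ~d) | (a & ~e)) = 11011101110111011111111111111111
  (~b & ((e | ~d) | (a & ~e))) = 11011101000000001111111100000000

(~b & ((e | ~d) | (a & ~e)))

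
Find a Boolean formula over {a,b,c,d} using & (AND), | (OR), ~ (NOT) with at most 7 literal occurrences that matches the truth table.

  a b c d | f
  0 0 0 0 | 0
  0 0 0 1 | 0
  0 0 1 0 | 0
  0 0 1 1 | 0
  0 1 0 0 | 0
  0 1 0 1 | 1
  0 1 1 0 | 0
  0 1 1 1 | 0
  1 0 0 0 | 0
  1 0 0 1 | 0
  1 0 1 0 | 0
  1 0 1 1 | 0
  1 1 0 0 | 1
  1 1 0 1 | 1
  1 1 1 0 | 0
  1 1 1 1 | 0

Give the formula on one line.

((d | (~d & (~b | (~d & a)))) & (~c & b))

  ~d = 1010101010101010
  ~b = 1111000011110000
  (~d & a) = 0000000010101010
  (~b | (~d & a)) = 1111000011111010
  (~d & (~b | (~d & a))) = 1010000010101010
  (d | (~d & (~b | (~d & a)))) = 1111010111111111
  ~c = 1100110011001100
  (~c & b) = 0000110000001100
  ((d | (~d & (~b | (~d & a)))) & (~c & b)) = 0000010000001100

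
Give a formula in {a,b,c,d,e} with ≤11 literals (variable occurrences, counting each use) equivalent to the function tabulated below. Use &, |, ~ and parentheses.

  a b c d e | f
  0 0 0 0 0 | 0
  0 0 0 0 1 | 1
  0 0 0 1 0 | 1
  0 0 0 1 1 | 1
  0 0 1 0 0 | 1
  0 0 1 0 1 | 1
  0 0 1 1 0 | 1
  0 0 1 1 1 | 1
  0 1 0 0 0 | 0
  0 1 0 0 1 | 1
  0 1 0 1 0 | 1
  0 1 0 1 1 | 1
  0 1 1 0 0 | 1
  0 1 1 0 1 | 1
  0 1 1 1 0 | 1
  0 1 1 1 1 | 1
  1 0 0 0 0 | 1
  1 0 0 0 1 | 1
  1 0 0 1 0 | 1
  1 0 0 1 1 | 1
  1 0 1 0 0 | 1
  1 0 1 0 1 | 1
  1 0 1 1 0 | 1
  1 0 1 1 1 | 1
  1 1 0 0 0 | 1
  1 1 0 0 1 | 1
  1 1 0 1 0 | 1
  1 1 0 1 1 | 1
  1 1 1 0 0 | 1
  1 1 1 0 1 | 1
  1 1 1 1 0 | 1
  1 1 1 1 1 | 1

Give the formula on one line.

((d | a) | ((d | ((~a & c) & (~e | ~d))) | (e | c)))

  (d | a) = 00110011001100111111111111111111
  ~a = 11111111111111110000000000000000
  (~a & c) = 00001111000011110000000000000000
  ~e = 10101010101010101010101010101010
  ~d = 11001100110011001100110011001100
  (~e | ~d) = 11101110111011101110111011101110
  ((~a & c) & (~e | ~d)) = 00001110000011100000000000000000
  (d | ((~a & c) & (~e | ~d))) = 00111111001111110011001100110011
  (e | c) = 01011111010111110101111101011111
  ((d | ((~a & c) & (~e | ~d))) | (e | c)) = 01111111011111110111111101111111
  ((d | a) | ((d | ((~a & c) & (~e | ~d))) | (e | c))) = 01111111011111111111111111111111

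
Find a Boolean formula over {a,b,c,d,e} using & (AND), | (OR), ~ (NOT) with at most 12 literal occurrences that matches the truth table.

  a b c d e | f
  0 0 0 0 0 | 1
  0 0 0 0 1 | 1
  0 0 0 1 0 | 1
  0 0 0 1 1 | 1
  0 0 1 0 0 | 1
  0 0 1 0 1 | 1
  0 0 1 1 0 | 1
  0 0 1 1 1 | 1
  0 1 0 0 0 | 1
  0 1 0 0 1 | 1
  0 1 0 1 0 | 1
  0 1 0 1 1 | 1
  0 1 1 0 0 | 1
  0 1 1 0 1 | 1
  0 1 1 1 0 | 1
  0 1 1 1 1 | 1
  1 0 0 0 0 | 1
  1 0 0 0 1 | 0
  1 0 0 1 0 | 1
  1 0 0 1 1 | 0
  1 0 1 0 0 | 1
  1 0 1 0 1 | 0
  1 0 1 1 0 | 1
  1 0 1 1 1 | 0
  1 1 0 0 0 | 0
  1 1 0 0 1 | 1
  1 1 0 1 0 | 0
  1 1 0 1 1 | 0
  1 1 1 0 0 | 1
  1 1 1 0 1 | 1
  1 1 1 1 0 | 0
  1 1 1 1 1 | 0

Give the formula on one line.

  ~d = 11001100110011001100110011001100
  ~b = 11111111000000001111111100000000
  (~d | ~b) = 11111111110011001111111111001100
  ~e = 10101010101010101010101010101010
  (~b & ~e) = 10101010000000001010101000000000
  (b | (~b & ~e)) = 10101010111111111010101011111111
  (c | e) = 01011111010111110101111101011111
  (~b | (c | e)) = 11111111010111111111111101011111
  ((b | (~b & ~e)) & (~b | (c | e))) = 10101010010111111010101001011111
  ((~d | ~b) & ((b | (~b & ~e)) & (~b | (c | e)))) = 10101010010011001010101001001100
  ~a = 11111111111111110000000000000000
  (((~d | ~b) & ((b | (~b & ~e)) & (~b | (c | e)))) | ~a) = 11111111111111111010101001001100

(((~d | ~b) & ((b | (~b & ~e)) & (~b | (c | e)))) | ~a)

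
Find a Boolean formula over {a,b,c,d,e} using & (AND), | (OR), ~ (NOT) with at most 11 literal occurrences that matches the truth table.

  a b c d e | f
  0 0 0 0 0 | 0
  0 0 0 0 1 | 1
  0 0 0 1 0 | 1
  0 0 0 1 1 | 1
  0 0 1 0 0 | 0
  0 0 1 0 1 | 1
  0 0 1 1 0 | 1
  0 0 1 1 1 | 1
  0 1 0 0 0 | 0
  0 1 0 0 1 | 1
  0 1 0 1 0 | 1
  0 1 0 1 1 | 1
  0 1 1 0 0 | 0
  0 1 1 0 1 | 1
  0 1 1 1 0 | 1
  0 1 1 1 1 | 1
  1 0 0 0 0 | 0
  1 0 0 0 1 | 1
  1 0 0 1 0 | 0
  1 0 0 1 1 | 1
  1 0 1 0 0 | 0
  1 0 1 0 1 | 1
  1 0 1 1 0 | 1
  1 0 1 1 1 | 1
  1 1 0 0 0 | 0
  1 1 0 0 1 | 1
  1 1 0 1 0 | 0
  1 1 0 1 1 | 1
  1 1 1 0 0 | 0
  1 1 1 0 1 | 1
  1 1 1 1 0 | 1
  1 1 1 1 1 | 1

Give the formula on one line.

((~a & (d & (a | ~c))) | (((~c | ~d) & e) | (c & d)))

  ~a = 11111111111111110000000000000000
  ~c = 11110000111100001111000011110000
  (a | ~c) = 11110000111100001111111111111111
  (d & (a | ~c)) = 00110000001100000011001100110011
  (~a & (d & (a | ~c))) = 00110000001100000000000000000000
  ~d = 11001100110011001100110011001100
  (~c | ~d) = 11111100111111001111110011111100
  ((~c | ~d) & e) = 01010100010101000101010001010100
  (c & d) = 00000011000000110000001100000011
  (((~c | ~d) & e) | (c & d)) = 01010111010101110101011101010111
  ((~a & (d & (a | ~c))) | (((~c | ~d) & e) | (c & d))) = 01110111011101110101011101010111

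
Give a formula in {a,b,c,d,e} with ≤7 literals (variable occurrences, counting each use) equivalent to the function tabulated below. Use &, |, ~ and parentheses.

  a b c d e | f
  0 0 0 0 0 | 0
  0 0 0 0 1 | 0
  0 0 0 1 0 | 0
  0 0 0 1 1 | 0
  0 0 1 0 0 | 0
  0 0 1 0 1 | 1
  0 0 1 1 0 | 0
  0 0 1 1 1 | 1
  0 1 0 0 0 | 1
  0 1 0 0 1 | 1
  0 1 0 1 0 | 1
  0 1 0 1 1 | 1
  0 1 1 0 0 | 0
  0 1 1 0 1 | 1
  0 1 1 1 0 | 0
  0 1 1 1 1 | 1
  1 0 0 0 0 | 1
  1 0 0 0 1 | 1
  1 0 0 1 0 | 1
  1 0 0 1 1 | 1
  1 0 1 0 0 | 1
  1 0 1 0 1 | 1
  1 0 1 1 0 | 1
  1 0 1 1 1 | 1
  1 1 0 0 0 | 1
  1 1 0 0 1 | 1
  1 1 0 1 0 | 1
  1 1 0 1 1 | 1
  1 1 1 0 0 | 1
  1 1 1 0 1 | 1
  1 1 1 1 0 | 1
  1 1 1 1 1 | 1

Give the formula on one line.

(a | ((b & (~c | e)) | (c & e)))

  ~c = 11110000111100001111000011110000
  (~c | e) = 11110101111101011111010111110101
  (b & (~c | e)) = 00000000111101010000000011110101
  (c & e) = 00000101000001010000010100000101
  ((b & (~c | e)) | (c & e)) = 00000101111101010000010111110101
  (a | ((b & (~c | e)) | (c & e))) = 00000101111101011111111111111111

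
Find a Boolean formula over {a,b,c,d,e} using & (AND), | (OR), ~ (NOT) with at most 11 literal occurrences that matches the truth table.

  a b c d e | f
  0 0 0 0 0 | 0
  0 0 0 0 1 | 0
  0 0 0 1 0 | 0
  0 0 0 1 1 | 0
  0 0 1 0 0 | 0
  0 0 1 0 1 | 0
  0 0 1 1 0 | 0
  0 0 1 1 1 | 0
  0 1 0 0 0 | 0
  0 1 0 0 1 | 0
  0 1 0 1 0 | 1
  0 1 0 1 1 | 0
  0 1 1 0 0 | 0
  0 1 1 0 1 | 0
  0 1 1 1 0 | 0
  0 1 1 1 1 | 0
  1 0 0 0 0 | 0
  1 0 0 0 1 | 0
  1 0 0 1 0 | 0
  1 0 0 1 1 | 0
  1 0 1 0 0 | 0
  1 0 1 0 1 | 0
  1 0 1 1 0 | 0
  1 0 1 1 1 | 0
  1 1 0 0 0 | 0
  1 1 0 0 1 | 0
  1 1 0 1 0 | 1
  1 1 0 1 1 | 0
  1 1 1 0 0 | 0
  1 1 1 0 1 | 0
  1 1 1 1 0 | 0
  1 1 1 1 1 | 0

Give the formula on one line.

((((~e & b) & ~c) | (c & (~d & (a | ~e)))) & d)

  ~e = 10101010101010101010101010101010
  (~e & b) = 00000000101010100000000010101010
  ~c = 11110000111100001111000011110000
  ((~e & b) & ~c) = 00000000101000000000000010100000
  ~d = 11001100110011001100110011001100
  (a | ~e) = 10101010101010101111111111111111
  (~d & (a | ~e)) = 10001000100010001100110011001100
  (c & (~d & (a | ~e))) = 00001000000010000000110000001100
  (((~e & b) & ~c) | (c & (~d & (a | ~e)))) = 00001000101010000000110010101100
  ((((~e & b) & ~c) | (c & (~d & (a | ~e)))) & d) = 00000000001000000000000000100000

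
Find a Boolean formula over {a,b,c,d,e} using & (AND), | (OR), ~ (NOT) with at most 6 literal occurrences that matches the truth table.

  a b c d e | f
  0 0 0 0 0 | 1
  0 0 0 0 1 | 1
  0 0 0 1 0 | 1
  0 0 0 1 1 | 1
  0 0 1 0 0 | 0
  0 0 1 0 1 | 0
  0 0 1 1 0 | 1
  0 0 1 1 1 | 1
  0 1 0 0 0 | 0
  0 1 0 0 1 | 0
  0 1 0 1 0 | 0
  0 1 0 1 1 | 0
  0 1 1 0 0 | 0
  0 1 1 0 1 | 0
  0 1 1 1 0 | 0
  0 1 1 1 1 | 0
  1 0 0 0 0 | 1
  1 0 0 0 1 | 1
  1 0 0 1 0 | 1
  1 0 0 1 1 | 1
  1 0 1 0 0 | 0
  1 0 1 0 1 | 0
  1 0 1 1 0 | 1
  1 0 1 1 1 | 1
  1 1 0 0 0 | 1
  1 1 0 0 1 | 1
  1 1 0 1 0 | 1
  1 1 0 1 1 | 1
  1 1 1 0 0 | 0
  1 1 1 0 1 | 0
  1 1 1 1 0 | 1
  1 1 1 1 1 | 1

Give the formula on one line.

((d | ~c) & (a | ~b))

  ~c = 11110000111100001111000011110000
  (d | ~c) = 11110011111100111111001111110011
  ~b = 11111111000000001111111100000000
  (a | ~b) = 11111111000000001111111111111111
  ((d | ~c) & (a | ~b)) = 11110011000000001111001111110011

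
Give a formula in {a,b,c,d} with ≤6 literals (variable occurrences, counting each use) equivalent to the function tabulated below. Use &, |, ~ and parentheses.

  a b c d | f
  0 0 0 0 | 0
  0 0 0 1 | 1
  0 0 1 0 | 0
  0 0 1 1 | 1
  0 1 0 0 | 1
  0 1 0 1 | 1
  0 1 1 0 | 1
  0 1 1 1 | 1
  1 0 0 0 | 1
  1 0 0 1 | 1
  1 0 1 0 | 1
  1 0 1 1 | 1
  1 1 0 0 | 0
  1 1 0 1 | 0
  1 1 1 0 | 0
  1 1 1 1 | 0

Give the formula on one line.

  ~a = 1111111100000000
  ~b = 1111000011110000
  (a & ~b) = 0000000011110000
  (~a | (a & ~b)) = 1111111111110000
  (b | d) = 0101111101011111
  (a | (b | d)) = 0101111111111111
  ((~a | (a & ~b)) & (a | (b | d))) = 0101111111110000

((~a | (a & ~b)) & (a | (b | d)))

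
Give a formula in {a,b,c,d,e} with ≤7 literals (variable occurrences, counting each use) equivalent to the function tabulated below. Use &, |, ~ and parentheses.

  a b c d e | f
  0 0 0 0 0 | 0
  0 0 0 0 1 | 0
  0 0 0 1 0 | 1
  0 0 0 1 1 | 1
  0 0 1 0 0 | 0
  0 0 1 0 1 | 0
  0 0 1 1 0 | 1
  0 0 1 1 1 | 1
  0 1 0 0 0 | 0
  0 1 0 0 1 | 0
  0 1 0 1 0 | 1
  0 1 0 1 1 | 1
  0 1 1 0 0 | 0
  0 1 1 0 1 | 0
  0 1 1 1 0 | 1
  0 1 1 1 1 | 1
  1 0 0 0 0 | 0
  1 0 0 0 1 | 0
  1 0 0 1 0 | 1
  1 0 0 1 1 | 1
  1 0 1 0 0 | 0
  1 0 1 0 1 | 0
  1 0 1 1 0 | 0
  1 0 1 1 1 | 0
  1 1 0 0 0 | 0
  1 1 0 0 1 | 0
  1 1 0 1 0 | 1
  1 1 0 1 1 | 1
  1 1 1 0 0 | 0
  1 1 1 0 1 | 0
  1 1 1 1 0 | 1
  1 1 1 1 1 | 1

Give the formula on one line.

  ~a = 11111111111111110000000000000000
  (~a | b) = 11111111111111110000000011111111
  ~c = 11110000111100001111000011110000
  ((~a | b) | ~c) = 11111111111111111111000011111111
  (((~a | b) | ~c) & d) = 00110011001100110011000000110011

(((~a | b) | ~c) & d)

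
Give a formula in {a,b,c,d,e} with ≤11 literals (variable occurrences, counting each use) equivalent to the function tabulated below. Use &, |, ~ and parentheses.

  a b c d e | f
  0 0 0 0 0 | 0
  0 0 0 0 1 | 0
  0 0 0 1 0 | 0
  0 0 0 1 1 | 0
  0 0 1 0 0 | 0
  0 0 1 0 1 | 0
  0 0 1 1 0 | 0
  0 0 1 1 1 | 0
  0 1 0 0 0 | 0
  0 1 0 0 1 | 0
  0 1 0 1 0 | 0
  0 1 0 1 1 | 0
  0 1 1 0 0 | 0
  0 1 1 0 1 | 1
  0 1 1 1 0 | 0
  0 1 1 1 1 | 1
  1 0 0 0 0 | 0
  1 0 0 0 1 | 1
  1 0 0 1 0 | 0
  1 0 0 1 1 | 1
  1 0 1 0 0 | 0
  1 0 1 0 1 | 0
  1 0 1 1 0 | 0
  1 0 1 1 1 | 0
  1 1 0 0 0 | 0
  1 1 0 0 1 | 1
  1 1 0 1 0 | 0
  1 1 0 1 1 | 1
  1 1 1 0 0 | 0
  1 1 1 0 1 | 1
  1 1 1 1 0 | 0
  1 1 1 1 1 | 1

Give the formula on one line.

(e & ((~c | ((d | (c | ~e)) & (b | ~c))) & (c | a)))

  ~c = 11110000111100001111000011110000
  ~e = 10101010101010101010101010101010
  (c | ~e) = 10101111101011111010111110101111
  (d | (c | ~e)) = 10111111101111111011111110111111
  (b | ~c) = 11110000111111111111000011111111
  ((d | (c | ~e)) & (b | ~c)) = 10110000101111111011000010111111
  (~c | ((d | (c | ~e)) & (b | ~c))) = 11110000111111111111000011111111
  (c | a) = 00001111000011111111111111111111
  ((~c | ((d | (c | ~e)) & (b | ~c))) & (c | a)) = 00000000000011111111000011111111
  (e & ((~c | ((d | (c | ~e)) & (b | ~c))) & (c | a))) = 00000000000001010101000001010101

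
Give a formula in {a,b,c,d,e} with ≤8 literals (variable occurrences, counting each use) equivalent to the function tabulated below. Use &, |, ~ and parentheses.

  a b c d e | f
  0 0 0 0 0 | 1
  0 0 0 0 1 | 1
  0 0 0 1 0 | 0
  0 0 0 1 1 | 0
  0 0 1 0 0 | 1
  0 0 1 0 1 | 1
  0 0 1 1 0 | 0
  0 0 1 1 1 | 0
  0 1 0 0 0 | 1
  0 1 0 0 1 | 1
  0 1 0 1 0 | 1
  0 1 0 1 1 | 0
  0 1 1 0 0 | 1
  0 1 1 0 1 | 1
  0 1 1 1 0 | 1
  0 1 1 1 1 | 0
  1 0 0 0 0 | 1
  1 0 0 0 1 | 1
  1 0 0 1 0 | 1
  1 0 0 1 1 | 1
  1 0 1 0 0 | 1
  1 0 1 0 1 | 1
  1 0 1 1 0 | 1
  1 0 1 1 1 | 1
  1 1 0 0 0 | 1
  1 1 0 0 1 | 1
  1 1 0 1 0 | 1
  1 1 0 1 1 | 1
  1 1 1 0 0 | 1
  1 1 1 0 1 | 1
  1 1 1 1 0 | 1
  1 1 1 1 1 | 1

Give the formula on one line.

((((a | ~d) | b) & (~e | ~d)) | a)

  ~d = 11001100110011001100110011001100
  (a | ~d) = 11001100110011001111111111111111
  ((a | ~d) | b) = 11001100111111111111111111111111
  ~e = 10101010101010101010101010101010
  (~e | ~d) = 11101110111011101110111011101110
  (((a | ~d) | b) & (~e | ~d)) = 11001100111011101110111011101110
  ((((a | ~d) | b) & (~e | ~d)) | a) = 11001100111011101111111111111111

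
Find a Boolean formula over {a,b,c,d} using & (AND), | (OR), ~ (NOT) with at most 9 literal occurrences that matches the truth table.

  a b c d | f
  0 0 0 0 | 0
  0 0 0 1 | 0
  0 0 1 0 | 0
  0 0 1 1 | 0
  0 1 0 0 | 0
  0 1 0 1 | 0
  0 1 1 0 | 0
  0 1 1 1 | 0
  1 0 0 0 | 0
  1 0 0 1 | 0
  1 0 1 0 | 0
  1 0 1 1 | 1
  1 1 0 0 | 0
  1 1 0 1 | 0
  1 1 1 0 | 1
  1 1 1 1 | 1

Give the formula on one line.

  (b & a) = 0000000000001111
  ((b & a) | d) = 0101010101011111
  (((b & a) | d) & a) = 0000000001011111
  ~c = 1100110011001100
  ~a = 1111111100000000
  (~c & ~a) = 1100110000000000
  ((~c & ~a) & d) = 0100010000000000
  (c | ((~c & ~a) & d)) = 0111011100110011
  ((((b & a) | d) & a) & (c | ((~c & ~a) & d))) = 0000000000010011

((((b & a) | d) & a) & (c | ((~c & ~a) & d)))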